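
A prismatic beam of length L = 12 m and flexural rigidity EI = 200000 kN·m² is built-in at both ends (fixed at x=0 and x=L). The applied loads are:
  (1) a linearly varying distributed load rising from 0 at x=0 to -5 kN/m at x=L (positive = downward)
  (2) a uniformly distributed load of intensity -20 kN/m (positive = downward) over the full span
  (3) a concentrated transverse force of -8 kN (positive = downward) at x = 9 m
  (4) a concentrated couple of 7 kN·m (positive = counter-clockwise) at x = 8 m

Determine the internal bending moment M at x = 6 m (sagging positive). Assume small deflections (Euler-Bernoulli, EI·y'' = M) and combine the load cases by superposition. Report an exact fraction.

M(6) = -407/3 kN·m

Load 1 — triangular load w₀=-5 kN/m (0→w₀ over full span):
  M_1 = 3w₀Lx/20 - w₀L²/30 - w₀x³/(6L) = 3·(-5)·12·6/20 - (-5)·12²/30 - (-5)·6³/(6·12) = -15 kN·m
Load 2 — uniform load w=-20 kN/m over full span:
  M_2 = wLx/2 - wL²/12 - wx²/2 = (-20)·12·6/2 - (-20)·12²/12 - (-20)·6²/2 = -120 kN·m
Load 3 — point force P=-8 kN at a=9 m (b=L-a=3):
  M_3 = Pb²(3a+b)x/L³ - Pab²/L²  [x≤a] = (-8)·3²·(3·9+3)·6/12³ - (-8)·9·3²/12² = -3 kN·m
Load 4 — applied couple M₀=7 kN·m at a=8 m (b=L-a=4):
  M_4 = R_Ax - M_A  [x≤a] with R_A=7/9, M_A=7/3 = (7/9)·6 - (7/3) = 7/3 kN·m
Superposition: M = Σ M_i = -407/3 kN·m ≈ -135.666667 kN·m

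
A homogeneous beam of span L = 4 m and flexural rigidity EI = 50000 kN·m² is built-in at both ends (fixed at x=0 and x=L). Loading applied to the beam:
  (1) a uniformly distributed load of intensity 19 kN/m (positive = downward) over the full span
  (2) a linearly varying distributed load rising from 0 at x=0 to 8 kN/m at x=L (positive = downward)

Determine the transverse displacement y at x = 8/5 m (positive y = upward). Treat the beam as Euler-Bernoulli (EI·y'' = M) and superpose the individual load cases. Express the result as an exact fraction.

Load 1 — uniform load w=19 kN/m over full span:
  y_1 = -wx²(L-x)²/(24EI) = -19·(8/5)²·(4-(8/5))²/(24·50000) = -456/1953125 m
Load 2 — triangular load w₀=8 kN/m (0→w₀ over full span):
  y_2 = -w₀x²(L-x)²(x+2L)/(120LEI) = -8·(8/5)²·(4-(8/5))²·((8/5)+2·4)/(120·4·50000) = -2304/48828125 m
Superposition: y = Σ y_i = -13704/48828125 m ≈ -0.000281 m

y(8/5) = -13704/48828125 m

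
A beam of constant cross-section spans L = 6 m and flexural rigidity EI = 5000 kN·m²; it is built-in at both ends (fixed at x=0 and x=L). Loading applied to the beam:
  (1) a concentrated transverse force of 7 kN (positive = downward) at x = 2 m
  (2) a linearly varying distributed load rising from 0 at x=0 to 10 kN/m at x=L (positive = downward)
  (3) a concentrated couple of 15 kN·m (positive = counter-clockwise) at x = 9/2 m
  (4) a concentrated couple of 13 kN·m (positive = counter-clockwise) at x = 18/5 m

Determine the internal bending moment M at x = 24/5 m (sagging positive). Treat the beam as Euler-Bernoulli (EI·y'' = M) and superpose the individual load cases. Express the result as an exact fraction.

M(24/5) = -52949/6000 kN·m

Load 1 — point force P=7 kN at a=2 m (b=L-a=4):
  M_1 = Pa²(a+3b)(L-x)/L³ - Pa²b/L²  [x>a] = 7·2²·(2+3·4)·(6-(24/5))/6³ - 7·2²·4/6² = -14/15 kN·m
Load 2 — triangular load w₀=10 kN/m (0→w₀ over full span):
  M_2 = 3w₀Lx/20 - w₀L²/30 - w₀x³/(6L) = 3·10·6·(24/5)/20 - 10·6²/30 - 10·(24/5)³/(6·6) = 12/25 kN·m
Load 3 — applied couple M₀=15 kN·m at a=9/2 m (b=L-a=3/2):
  M_3 = R_Ax - M_A - M₀  [x>a] with R_A=45/16, M_A=75/16 = (45/16)·(24/5) - (75/16) - 15 = -99/16 kN·m
Load 4 — applied couple M₀=13 kN·m at a=18/5 m (b=L-a=12/5):
  M_4 = R_Ax - M_A - M₀  [x>a] with R_A=78/25, M_A=104/25 = (78/25)·(24/5) - (104/25) - 13 = -273/125 kN·m
Superposition: M = Σ M_i = -52949/6000 kN·m ≈ -8.824833 kN·m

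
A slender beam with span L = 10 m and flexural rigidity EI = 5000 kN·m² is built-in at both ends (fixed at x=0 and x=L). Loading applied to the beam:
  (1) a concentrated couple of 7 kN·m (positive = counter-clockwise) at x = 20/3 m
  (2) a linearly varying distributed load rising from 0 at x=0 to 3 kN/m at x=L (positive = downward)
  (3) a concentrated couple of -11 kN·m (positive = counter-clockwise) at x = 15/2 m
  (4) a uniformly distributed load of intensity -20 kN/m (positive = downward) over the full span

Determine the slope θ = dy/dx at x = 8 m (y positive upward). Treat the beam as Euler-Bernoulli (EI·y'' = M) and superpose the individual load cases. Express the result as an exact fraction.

θ(8) = -2279/75000 rad

Load 1 — applied couple M₀=7 kN·m at a=20/3 m (b=L-a=10/3):
  θ_1 = (R_Ax²/2 - M_Ax - M₀(x-a))/EI  [x>a] with R_A=14/15, M_A=7/3 = ((14/15)·8²/2 - (7/3)·8 - 7·(8-(20/3)))/5000 = 7/18750 rad
Load 2 — triangular load w₀=3 kN/m (0→w₀ over full span):
  θ_2 = -w₀(2x(L-x)(L-2x)(x+2L)+x²(L-x)²)/(120LEI) = -3·(2·8·(10-8)·(10-2·8)·(8+2·10)+8²·(10-8)²)/(120·10·5000) = 8/3125 rad
Load 3 — applied couple M₀=-11 kN·m at a=15/2 m (b=L-a=5/2):
  θ_3 = (R_Ax²/2 - M_Ax - M₀(x-a))/EI  [x>a] with R_A=-99/80, M_A=-55/16 = ((-99/80)·8²/2 - (-55/16)·8 - (-11)·(8-(15/2)))/5000 = -33/25000 rad
Load 4 — uniform load w=-20 kN/m over full span:
  θ_4 = -wx(L-x)(L-2x)/(12EI) = -(-20)·8·(10-8)·(10-2·8)/(12·5000) = -4/125 rad
Superposition: θ = Σ θ_i = -2279/75000 rad ≈ -0.030387 rad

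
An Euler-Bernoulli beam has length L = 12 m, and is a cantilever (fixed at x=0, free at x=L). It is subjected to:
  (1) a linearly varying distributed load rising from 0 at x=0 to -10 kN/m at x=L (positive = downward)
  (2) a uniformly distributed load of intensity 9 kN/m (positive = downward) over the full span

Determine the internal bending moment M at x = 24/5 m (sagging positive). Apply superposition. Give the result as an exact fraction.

M(24/5) = -648/25 kN·m

Load 1 — triangular load w₀=-10 kN/m (0→w₀ over full span):
  M_1 = w₀Lx/2 - w₀L²/3 - w₀x³/(6L) = (-10)·12·(24/5)/2 - (-10)·12²/3 - (-10)·(24/5)³/(6·12) = 5184/25 kN·m
Load 2 — uniform load w=9 kN/m over full span:
  M_2 = -w(L-x)²/2 = -9·(12-(24/5))²/2 = -5832/25 kN·m
Superposition: M = Σ M_i = -648/25 kN·m ≈ -25.920000 kN·m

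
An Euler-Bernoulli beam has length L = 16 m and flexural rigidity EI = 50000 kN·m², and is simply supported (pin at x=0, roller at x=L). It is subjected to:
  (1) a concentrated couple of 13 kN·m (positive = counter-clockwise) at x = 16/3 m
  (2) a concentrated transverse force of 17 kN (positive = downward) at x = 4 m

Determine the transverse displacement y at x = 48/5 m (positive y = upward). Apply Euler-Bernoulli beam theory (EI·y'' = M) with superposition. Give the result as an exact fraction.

y(48/5) = -11108/703125 m

Load 1 — applied couple M₀=13 kN·m at a=16/3 m (b=L-a=32/3):
  y_1 = (M₀x³/(6L)-M₀(x-a)²/2+C₁x)/EI  [x>a] with C₁=M₀(3b²-L²)/(6L)=104/9 = (13·(48/5)³/(6·16)-13·((48/5)-(16/3))²/2+(104/9)·(48/5))/50000 = 7904/3515625 m
Load 2 — point force P=17 kN at a=4 m (b=L-a=12):
  y_2 = -Pa(L-x)(2Lx-a²-x²)/(6LEI)  [x>a] = -17·4·(16-(48/5))·(2·16·(48/5)-4²-(48/5)²)/(6·16·50000) = -21148/1171875 m
Superposition: y = Σ y_i = -11108/703125 m ≈ -0.015798 m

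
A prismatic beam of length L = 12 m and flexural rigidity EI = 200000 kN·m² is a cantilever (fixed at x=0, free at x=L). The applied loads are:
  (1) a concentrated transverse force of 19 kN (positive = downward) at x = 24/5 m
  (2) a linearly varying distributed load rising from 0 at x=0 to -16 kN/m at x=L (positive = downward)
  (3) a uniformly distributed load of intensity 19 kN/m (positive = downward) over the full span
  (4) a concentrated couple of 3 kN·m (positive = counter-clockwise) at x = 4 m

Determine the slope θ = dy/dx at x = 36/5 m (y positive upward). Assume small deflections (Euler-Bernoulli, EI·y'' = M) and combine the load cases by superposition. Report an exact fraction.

θ(36/5) = -334077/31250000 rad

Load 1 — point force P=19 kN at a=24/5 m (b=L-a=36/5):
  θ_1 = -Pa²/(2EI)  [x>a] = -19·(24/5)²/(2·200000) = -171/156250 rad
Load 2 — triangular load w₀=-16 kN/m (0→w₀ over full span):
  θ_2 = (w₀Lx²/4-w₀L²x/3-w₀x⁴/(24L))/EI = ((-16)·12·(36/5)²/4-(-16)·12²·(36/5)/3-(-16)·(36/5)⁴/(24·12))/200000 = 31158/1953125 rad
Load 3 — uniform load w=19 kN/m over full span:
  θ_3 = -wx(x²-3Lx+3L²)/(6EI) = -19·(36/5)·((36/5)²-3·12·(36/5)+3·12²)/(6·200000) = -20007/781250 rad
Load 4 — applied couple M₀=3 kN·m at a=4 m (b=L-a=8):
  θ_4 = M₀a/EI  [x>a] = 3·4/200000 = 3/50000 rad
Superposition: θ = Σ θ_i = -334077/31250000 rad ≈ -0.010690 rad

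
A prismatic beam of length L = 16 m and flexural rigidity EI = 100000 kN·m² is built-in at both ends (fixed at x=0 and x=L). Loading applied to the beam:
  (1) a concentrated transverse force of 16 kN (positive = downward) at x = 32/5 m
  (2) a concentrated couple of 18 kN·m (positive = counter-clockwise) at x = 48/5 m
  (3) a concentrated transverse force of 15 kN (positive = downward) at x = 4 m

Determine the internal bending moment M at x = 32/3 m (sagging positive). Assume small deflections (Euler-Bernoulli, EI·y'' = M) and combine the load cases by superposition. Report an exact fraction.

Load 1 — point force P=16 kN at a=32/5 m (b=L-a=48/5):
  M_1 = Pa²(a+3b)(L-x)/L³ - Pa²b/L²  [x>a] = 16·(32/5)²·((32/5)+3·(48/5))·(16-(32/3))/16³ - 16·(32/5)²·(48/5)/16² = 2048/375 kN·m
Load 2 — applied couple M₀=18 kN·m at a=48/5 m (b=L-a=32/5):
  M_2 = R_Ax - M_A - M₀  [x>a] with R_A=81/50, M_A=144/25 = (81/50)·(32/3) - (144/25) - 18 = -162/25 kN·m
Load 3 — point force P=15 kN at a=4 m (b=L-a=12):
  M_3 = Pa²(a+3b)(L-x)/L³ - Pa²b/L²  [x>a] = 15·4²·(4+3·12)·(16-(32/3))/16³ - 15·4²·12/16² = 5/4 kN·m
Superposition: M = Σ M_i = 347/1500 kN·m ≈ 0.231333 kN·m

M(32/3) = 347/1500 kN·m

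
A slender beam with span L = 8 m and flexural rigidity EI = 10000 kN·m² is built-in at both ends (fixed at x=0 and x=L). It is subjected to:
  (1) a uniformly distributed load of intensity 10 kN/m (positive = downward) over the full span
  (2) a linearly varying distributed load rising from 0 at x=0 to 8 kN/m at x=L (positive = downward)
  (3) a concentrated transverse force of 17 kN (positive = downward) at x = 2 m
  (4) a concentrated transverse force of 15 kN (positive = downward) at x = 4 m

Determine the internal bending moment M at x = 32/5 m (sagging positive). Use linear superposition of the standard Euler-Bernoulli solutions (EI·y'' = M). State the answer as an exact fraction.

M(32/5) = -19727/3000 kN·m

Load 1 — uniform load w=10 kN/m over full span:
  M_1 = wLx/2 - wL²/12 - wx²/2 = 10·8·(32/5)/2 - 10·8²/12 - 10·(32/5)²/2 = -32/15 kN·m
Load 2 — triangular load w₀=8 kN/m (0→w₀ over full span):
  M_2 = 3w₀Lx/20 - w₀L²/30 - w₀x³/(6L) = 3·8·8·(32/5)/20 - 8·8²/30 - 8·(32/5)³/(6·8) = 256/375 kN·m
Load 3 — point force P=17 kN at a=2 m (b=L-a=6):
  M_3 = Pa²(a+3b)(L-x)/L³ - Pa²b/L²  [x>a] = 17·2²·(2+3·6)·(8-(32/5))/8³ - 17·2²·6/8² = -17/8 kN·m
Load 4 — point force P=15 kN at a=4 m (b=L-a=4):
  M_4 = Pa²(a+3b)(L-x)/L³ - Pa²b/L²  [x>a] = 15·4²·(4+3·4)·(8-(32/5))/8³ - 15·4²·4/8² = -3 kN·m
Superposition: M = Σ M_i = -19727/3000 kN·m ≈ -6.575667 kN·m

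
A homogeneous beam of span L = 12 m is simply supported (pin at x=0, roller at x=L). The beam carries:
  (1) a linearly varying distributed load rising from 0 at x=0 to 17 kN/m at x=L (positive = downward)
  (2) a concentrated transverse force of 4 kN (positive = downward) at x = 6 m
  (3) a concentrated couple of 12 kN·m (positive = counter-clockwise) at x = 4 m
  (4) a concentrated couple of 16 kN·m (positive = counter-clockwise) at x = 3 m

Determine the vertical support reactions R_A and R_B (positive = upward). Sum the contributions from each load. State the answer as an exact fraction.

R_A = 115/3 kN, R_B = 203/3 kN

Load 1 — triangular load w₀=17 kN/m (0→w₀ over full span):
  R_A = w₀L/6 = 17·12/6 = 34 kN
  R_B = w₀L/3 = 17·12/3 = 68 kN
Load 2 — point force P=4 kN at a=6 m (b=L-a=6):
  R_A = Pb/L = 4·6/12 = 2 kN
  R_B = Pa/L = 4·6/12 = 2 kN
Load 3 — applied couple M₀=12 kN·m at a=4 m (b=L-a=8):
  R_A = M₀/L = 12/12 = 1 kN
  R_B = -M₀/L = -12/12 = -1 kN
Load 4 — applied couple M₀=16 kN·m at a=3 m (b=L-a=9):
  R_A = M₀/L = 16/12 = 4/3 kN
  R_B = -M₀/L = -16/12 = -4/3 kN
Superposition: R_A = 115/3 kN, R_B = 203/3 kN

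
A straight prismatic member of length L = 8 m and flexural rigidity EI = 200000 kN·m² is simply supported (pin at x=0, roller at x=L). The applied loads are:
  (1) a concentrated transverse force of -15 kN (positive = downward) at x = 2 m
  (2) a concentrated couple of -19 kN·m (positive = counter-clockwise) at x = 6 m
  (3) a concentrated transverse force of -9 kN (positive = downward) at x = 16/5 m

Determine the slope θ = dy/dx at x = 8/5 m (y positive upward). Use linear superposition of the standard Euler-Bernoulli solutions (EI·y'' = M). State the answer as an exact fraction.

θ(8/5) = 128393/300000000 rad

Load 1 — point force P=-15 kN at a=2 m (b=L-a=6):
  θ_1 = -Pb(L²-b²-3x²)/(6LEI)  [x≤a] = -(-15)·6·(8²-6²-3·(8/5)²)/(6·8·200000) = 381/2000000 rad
Load 2 — applied couple M₀=-19 kN·m at a=6 m (b=L-a=2):
  θ_2 = (M₀x²/(2L)+C₁)/EI  [x≤a] with C₁=M₀(3b²-L²)/(6L)=247/12 = ((-19)·(8/5)²/(2·8)+(247/12))/200000 = 5263/60000000 rad
Load 3 — point force P=-9 kN at a=16/5 m (b=L-a=24/5):
  θ_3 = -Pb(L²-b²-3x²)/(6LEI)  [x≤a] = -(-9)·(24/5)·(8²-(24/5)²-3·(8/5)²)/(6·8·200000) = 117/781250 rad
Superposition: θ = Σ θ_i = 128393/300000000 rad ≈ 0.000428 rad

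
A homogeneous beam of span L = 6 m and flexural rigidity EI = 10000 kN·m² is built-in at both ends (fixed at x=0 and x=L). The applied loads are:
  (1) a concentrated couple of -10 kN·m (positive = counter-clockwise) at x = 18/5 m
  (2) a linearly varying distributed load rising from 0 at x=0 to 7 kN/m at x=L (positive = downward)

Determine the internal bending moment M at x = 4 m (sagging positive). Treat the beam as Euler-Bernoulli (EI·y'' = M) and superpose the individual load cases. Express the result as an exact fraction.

Load 1 — applied couple M₀=-10 kN·m at a=18/5 m (b=L-a=12/5):
  M_1 = R_Ax - M_A - M₀  [x>a] with R_A=-12/5, M_A=-16/5 = (-12/5)·4 - (-16/5) - (-10) = 18/5 kN·m
Load 2 — triangular load w₀=7 kN/m (0→w₀ over full span):
  M_2 = 3w₀Lx/20 - w₀L²/30 - w₀x³/(6L) = 3·7·6·4/20 - 7·6²/30 - 7·4³/(6·6) = 196/45 kN·m
Superposition: M = Σ M_i = 358/45 kN·m ≈ 7.955556 kN·m

M(4) = 358/45 kN·m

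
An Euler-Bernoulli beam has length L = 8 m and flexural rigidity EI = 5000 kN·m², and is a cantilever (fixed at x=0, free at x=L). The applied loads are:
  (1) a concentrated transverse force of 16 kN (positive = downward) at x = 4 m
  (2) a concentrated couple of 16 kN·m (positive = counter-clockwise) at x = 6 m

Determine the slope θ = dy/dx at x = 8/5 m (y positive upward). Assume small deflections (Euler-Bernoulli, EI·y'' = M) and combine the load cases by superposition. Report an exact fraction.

Load 1 — point force P=16 kN at a=4 m (b=L-a=4):
  θ_1 = -Px(2a-x)/(2EI)  [x≤a] = -16·(8/5)·(2·4-(8/5))/(2·5000) = -256/15625 rad
Load 2 — applied couple M₀=16 kN·m at a=6 m (b=L-a=2):
  θ_2 = M₀x/EI  [x≤a] = 16·(8/5)/5000 = 16/3125 rad
Superposition: θ = Σ θ_i = -176/15625 rad ≈ -0.011264 rad

θ(8/5) = -176/15625 rad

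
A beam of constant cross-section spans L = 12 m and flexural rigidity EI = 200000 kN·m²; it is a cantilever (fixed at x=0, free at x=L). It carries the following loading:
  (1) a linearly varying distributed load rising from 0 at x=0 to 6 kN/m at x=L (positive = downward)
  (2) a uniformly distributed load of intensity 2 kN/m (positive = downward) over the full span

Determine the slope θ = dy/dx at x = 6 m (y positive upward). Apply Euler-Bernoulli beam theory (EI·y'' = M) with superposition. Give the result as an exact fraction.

θ(6) = -1611/200000 rad

Load 1 — triangular load w₀=6 kN/m (0→w₀ over full span):
  θ_1 = (w₀Lx²/4-w₀L²x/3-w₀x⁴/(24L))/EI = (6·12·6²/4-6·12²·6/3-6·6⁴/(24·12))/200000 = -1107/200000 rad
Load 2 — uniform load w=2 kN/m over full span:
  θ_2 = -wx(x²-3Lx+3L²)/(6EI) = -2·6·(6²-3·12·6+3·12²)/(6·200000) = -63/25000 rad
Superposition: θ = Σ θ_i = -1611/200000 rad ≈ -0.008055 rad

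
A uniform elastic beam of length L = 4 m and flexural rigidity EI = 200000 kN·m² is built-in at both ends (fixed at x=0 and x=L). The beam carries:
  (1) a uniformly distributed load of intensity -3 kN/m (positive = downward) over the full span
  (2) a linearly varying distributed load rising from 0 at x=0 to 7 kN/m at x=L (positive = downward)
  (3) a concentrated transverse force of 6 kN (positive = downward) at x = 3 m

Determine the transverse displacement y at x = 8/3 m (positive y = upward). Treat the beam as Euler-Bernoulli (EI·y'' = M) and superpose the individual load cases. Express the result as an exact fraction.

Load 1 — uniform load w=-3 kN/m over full span:
  y_1 = -wx²(L-x)²/(24EI) = -(-3)·(8/3)²·(4-(8/3))²/(24·200000) = 2/253125 m
Load 2 — triangular load w₀=7 kN/m (0→w₀ over full span):
  y_2 = -w₀x²(L-x)²(x+2L)/(120LEI) = -7·(8/3)²·(4-(8/3))²·((8/3)+2·4)/(120·4·200000) = -112/11390625 m
Load 3 — point force P=6 kN at a=3 m (b=L-a=1):
  y_3 = -Pb²x²(3aL-(3a+b)x)/(6L³EI)  [x≤a] = -6·1²·(8/3)²·(3·3·4-(3·3+1)·(8/3))/(6·4³·200000) = -7/1350000 m
Superposition: y = Σ y_i = -1297/182250000 m ≈ -0.000007 m

y(8/3) = -1297/182250000 m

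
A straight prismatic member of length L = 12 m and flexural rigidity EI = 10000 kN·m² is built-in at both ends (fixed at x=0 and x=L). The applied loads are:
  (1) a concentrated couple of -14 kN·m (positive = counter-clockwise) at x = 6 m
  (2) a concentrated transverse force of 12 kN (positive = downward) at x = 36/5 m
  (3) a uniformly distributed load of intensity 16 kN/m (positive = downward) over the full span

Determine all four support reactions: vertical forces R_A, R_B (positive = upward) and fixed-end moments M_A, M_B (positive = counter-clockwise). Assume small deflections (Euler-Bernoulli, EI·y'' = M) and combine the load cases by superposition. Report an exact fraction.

Load 1 — applied couple M₀=-14 kN·m at a=6 m (b=L-a=6):
  R_A = 6M₀ab/L³ = 6·(-14)·6·6/12³ = -7/4 kN
  M_A = M₀b(2a-b)/L² = (-14)·6·(2·6-6)/12² = -7/2 kN·m
  R_B = -6M₀ab/L³ = -6·(-14)·6·6/12³ = 7/4 kN
  M_B = M₀a(2b-a)/L² = (-14)·6·(2·6-6)/12² = -7/2 kN·m
Load 2 — point force P=12 kN at a=36/5 m (b=L-a=24/5):
  R_A = Pb²(3a+b)/L³ = 12·(24/5)²·(3·(36/5)+(24/5))/12³ = 528/125 kN
  M_A = Pab²/L² = 12·(36/5)·(24/5)²/12² = 1728/125 kN·m
  R_B = Pa²(a+3b)/L³ = 12·(36/5)²·((36/5)+3·(24/5))/12³ = 972/125 kN
  M_B = -Pa²b/L² = -12·(36/5)²·(24/5)/12² = -2592/125 kN·m
Load 3 — uniform load w=16 kN/m over full span:
  R_A = wL/2 = 16·12/2 = 96 kN
  M_A = wL²/12 = 16·12²/12 = 192 kN·m
  R_B = wL/2 = 16·12/2 = 96 kN
  M_B = -wL²/12 = -16·12²/12 = -192 kN·m
Superposition: R_A = 49237/500 kN, M_A = 50581/250 kN·m, R_B = 52763/500 kN, M_B = -54059/250 kN·m

R_A = 49237/500 kN, M_A = 50581/250 kN·m, R_B = 52763/500 kN, M_B = -54059/250 kN·m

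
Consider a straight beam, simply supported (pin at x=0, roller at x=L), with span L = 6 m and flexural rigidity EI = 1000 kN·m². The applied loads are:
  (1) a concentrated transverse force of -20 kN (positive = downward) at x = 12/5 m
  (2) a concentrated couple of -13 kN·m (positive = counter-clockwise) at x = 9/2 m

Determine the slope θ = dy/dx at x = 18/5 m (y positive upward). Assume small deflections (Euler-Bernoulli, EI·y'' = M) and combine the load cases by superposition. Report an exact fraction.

Load 1 — point force P=-20 kN at a=12/5 m (b=L-a=18/5):
  θ_1 = -Pa(2L²-6Lx+3x²+a²)/(6LEI)  [x>a] = -(-20)·(12/5)·(2·6²-6·6·(18/5)+3·(18/5)²+(12/5)²)/(6·6·1000) = -54/3125 rad
Load 2 — applied couple M₀=-13 kN·m at a=9/2 m (b=L-a=3/2):
  θ_2 = (M₀x²/(2L)+C₁)/EI  [x≤a] with C₁=M₀(3b²-L²)/(6L)=169/16 = ((-13)·(18/5)²/(2·6)+(169/16))/1000 = -1391/400000 rad
Superposition: θ = Σ θ_i = -8303/400000 rad ≈ -0.020758 rad

θ(18/5) = -8303/400000 rad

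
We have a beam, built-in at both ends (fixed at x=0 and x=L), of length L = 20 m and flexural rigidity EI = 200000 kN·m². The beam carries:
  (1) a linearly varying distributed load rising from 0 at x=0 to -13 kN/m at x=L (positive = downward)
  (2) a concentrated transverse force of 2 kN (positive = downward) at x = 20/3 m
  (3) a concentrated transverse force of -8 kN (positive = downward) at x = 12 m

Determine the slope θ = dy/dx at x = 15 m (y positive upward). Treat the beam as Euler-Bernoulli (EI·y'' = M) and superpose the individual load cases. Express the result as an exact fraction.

Load 1 — triangular load w₀=-13 kN/m (0→w₀ over full span):
  θ_1 = -w₀(2x(L-x)(L-2x)(x+2L)+x²(L-x)²)/(120LEI) = -(-13)·(2·15·(20-15)·(20-2·15)·(15+2·20)+15²·(20-15)²)/(120·20·200000) = -533/256000 rad
Load 2 — point force P=2 kN at a=20/3 m (b=L-a=40/3):
  θ_2 = Pa²(L-x)(2bL-(3b+a)(L-x))/(2L³EI)  [x>a] = 2·(20/3)²·(20-15)·(2·(40/3)·20-(3·(40/3)+(20/3))·(20-15))/(2·20³·200000) = 1/24000 rad
Load 3 — point force P=-8 kN at a=12 m (b=L-a=8):
  θ_3 = Pa²(L-x)(2bL-(3b+a)(L-x))/(2L³EI)  [x>a] = (-8)·12²·(20-15)·(2·8·20-(3·8+12)·(20-15))/(2·20³·200000) = -63/250000 rad
Superposition: θ = Σ θ_i = -220067/96000000 rad ≈ -0.002292 rad

θ(15) = -220067/96000000 rad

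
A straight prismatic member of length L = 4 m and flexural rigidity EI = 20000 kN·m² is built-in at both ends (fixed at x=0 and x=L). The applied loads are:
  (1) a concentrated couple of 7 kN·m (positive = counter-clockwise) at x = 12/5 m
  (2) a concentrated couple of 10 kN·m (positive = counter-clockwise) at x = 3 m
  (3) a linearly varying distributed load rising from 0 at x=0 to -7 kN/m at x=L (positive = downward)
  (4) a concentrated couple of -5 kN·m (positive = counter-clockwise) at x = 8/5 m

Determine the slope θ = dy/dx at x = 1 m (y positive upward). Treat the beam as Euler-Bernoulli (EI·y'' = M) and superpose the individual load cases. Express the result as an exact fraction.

θ(1) = -517/8000000 rad

Load 1 — applied couple M₀=7 kN·m at a=12/5 m (b=L-a=8/5):
  θ_1 = (R_Ax²/2 - M_Ax)/EI  [x≤a] with R_A=63/25, M_A=56/25 = ((63/25)·1²/2 - (56/25)·1)/20000 = -49/1000000 rad
Load 2 — applied couple M₀=10 kN·m at a=3 m (b=L-a=1):
  θ_2 = (R_Ax²/2 - M_Ax)/EI  [x≤a] with R_A=45/16, M_A=25/8 = ((45/16)·1²/2 - (25/8)·1)/20000 = -11/128000 rad
Load 3 — triangular load w₀=-7 kN/m (0→w₀ over full span):
  θ_3 = -w₀(2x(L-x)(L-2x)(x+2L)+x²(L-x)²)/(120LEI) = -(-7)·(2·1·(4-1)·(4-2·1)·(1+2·4)+1²·(4-1)²)/(120·4·20000) = 273/3200000 rad
Load 4 — applied couple M₀=-5 kN·m at a=8/5 m (b=L-a=12/5):
  θ_4 = (R_Ax²/2 - M_Ax)/EI  [x≤a] with R_A=-9/5, M_A=-3/5 = ((-9/5)·1²/2 - (-3/5)·1)/20000 = -3/200000 rad
Superposition: θ = Σ θ_i = -517/8000000 rad ≈ -0.000065 rad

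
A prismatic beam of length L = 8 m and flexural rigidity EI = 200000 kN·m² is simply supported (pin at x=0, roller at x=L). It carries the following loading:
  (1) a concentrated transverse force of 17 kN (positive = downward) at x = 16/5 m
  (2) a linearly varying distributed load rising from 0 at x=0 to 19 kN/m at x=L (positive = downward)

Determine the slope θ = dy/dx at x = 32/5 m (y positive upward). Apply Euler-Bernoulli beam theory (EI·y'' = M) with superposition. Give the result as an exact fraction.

θ(32/5) = 18973/17578125 rad

Load 1 — point force P=17 kN at a=16/5 m (b=L-a=24/5):
  θ_1 = -Pa(2L²-6Lx+3x²+a²)/(6LEI)  [x>a] = -17·(16/5)·(2·8²-6·8·(32/5)+3·(32/5)²+(16/5)²)/(6·8·200000) = 102/390625 rad
Load 2 — triangular load w₀=19 kN/m (0→w₀ over full span):
  θ_2 = -w₀(7L⁴-30L²x²+15x⁴)/(360LEI) = -19·(7·8⁴-30·8²·(32/5)²+15·(32/5)⁴)/(360·8·200000) = 14383/17578125 rad
Superposition: θ = Σ θ_i = 18973/17578125 rad ≈ 0.001079 rad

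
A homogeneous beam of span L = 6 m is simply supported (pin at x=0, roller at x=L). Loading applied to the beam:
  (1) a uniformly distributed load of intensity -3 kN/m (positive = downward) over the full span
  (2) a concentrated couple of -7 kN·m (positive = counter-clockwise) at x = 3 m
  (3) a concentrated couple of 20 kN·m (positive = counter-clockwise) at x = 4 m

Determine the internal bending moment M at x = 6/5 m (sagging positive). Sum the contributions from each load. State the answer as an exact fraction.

Load 1 — uniform load w=-3 kN/m over full span:
  M_1 = wx(L-x)/2 = (-3)·(6/5)·(6-(6/5))/2 = -216/25 kN·m
Load 2 — applied couple M₀=-7 kN·m at a=3 m (b=L-a=3):
  M_2 = M₀x/L  [x≤a] = (-7)·(6/5)/6 = -7/5 kN·m
Load 3 — applied couple M₀=20 kN·m at a=4 m (b=L-a=2):
  M_3 = M₀x/L  [x≤a] = 20·(6/5)/6 = 4 kN·m
Superposition: M = Σ M_i = -151/25 kN·m ≈ -6.040000 kN·m

M(6/5) = -151/25 kN·m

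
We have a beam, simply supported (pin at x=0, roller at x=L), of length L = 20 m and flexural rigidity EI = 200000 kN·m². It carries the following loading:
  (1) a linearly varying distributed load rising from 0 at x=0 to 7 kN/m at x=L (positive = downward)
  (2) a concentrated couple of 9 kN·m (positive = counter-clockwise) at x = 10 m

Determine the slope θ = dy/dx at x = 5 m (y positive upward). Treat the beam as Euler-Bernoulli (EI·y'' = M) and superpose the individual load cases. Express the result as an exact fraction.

θ(5) = -46553/11520000 rad

Load 1 — triangular load w₀=7 kN/m (0→w₀ over full span):
  θ_1 = -w₀(7L⁴-30L²x²+15x⁴)/(360LEI) = -7·(7·20⁴-30·20²·5²+15·5⁴)/(360·20·200000) = -9289/2304000 rad
Load 2 — applied couple M₀=9 kN·m at a=10 m (b=L-a=10):
  θ_2 = (M₀x²/(2L)+C₁)/EI  [x≤a] with C₁=M₀(3b²-L²)/(6L)=-15/2 = (9·5²/(2·20)+(-15/2))/200000 = -3/320000 rad
Superposition: θ = Σ θ_i = -46553/11520000 rad ≈ -0.004041 rad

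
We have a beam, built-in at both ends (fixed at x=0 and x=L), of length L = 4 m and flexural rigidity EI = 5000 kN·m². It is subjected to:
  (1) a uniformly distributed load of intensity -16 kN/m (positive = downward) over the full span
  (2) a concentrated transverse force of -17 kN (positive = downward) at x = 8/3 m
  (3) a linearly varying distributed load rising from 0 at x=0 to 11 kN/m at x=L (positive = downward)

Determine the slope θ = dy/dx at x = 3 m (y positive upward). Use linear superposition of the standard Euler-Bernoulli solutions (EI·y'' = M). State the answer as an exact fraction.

θ(3) = -12901/7200000 rad

Load 1 — uniform load w=-16 kN/m over full span:
  θ_1 = -wx(L-x)(L-2x)/(12EI) = -(-16)·3·(4-3)·(4-2·3)/(12·5000) = -1/625 rad
Load 2 — point force P=-17 kN at a=8/3 m (b=L-a=4/3):
  θ_2 = Pa²(L-x)(2bL-(3b+a)(L-x))/(2L³EI)  [x>a] = (-17)·(8/3)²·(4-3)·(2·(4/3)·4-(3·(4/3)+(8/3))·(4-3))/(2·4³·5000) = -17/22500 rad
Load 3 — triangular load w₀=11 kN/m (0→w₀ over full span):
  θ_3 = -w₀(2x(L-x)(L-2x)(x+2L)+x²(L-x)²)/(120LEI) = -11·(2·3·(4-3)·(4-2·3)·(3+2·4)+3²·(4-3)²)/(120·4·5000) = 451/800000 rad
Superposition: θ = Σ θ_i = -12901/7200000 rad ≈ -0.001792 rad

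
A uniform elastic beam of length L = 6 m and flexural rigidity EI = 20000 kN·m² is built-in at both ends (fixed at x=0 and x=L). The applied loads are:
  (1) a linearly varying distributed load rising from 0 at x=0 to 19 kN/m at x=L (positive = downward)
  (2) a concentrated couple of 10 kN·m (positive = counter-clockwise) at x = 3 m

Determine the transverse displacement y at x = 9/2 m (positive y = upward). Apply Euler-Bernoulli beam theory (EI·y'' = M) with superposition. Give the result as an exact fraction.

y(9/2) = -47187/51200000 m

Load 1 — triangular load w₀=19 kN/m (0→w₀ over full span):
  y_1 = -w₀x²(L-x)²(x+2L)/(120LEI) = -19·(9/2)²·(6-(9/2))²·((9/2)+2·6)/(120·6·20000) = -50787/51200000 m
Load 2 — applied couple M₀=10 kN·m at a=3 m (b=L-a=3):
  y_2 = (R_Ax³/6 - M_Ax²/2 - M₀(x-a)²/2)/EI  [x>a] with R_A=5/2, M_A=5/2 = ((5/2)·(9/2)³/6 - (5/2)·(9/2)²/2 - 10·((9/2)-3)²/2)/20000 = 9/128000 m
Superposition: y = Σ y_i = -47187/51200000 m ≈ -0.000922 m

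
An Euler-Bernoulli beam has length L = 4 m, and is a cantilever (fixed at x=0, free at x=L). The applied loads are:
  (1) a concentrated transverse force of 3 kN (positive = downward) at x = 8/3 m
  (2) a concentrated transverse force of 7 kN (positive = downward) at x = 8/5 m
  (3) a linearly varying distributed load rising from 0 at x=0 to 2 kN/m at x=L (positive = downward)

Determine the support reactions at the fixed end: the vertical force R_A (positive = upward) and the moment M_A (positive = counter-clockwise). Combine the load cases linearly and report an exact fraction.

Load 1 — point force P=3 kN at a=8/3 m (b=L-a=4/3):
  R_A = P = 3 kN
  M_A = Pa = 3·(8/3) = 8 kN·m
Load 2 — point force P=7 kN at a=8/5 m (b=L-a=12/5):
  R_A = P = 7 kN
  M_A = Pa = 7·(8/5) = 56/5 kN·m
Load 3 — triangular load w₀=2 kN/m (0→w₀ over full span):
  R_A = w₀L/2 = 2·4/2 = 4 kN
  M_A = w₀L²/3 = 2·4²/3 = 32/3 kN·m
Superposition: R_A = 14 kN, M_A = 448/15 kN·m

R_A = 14 kN, M_A = 448/15 kN·m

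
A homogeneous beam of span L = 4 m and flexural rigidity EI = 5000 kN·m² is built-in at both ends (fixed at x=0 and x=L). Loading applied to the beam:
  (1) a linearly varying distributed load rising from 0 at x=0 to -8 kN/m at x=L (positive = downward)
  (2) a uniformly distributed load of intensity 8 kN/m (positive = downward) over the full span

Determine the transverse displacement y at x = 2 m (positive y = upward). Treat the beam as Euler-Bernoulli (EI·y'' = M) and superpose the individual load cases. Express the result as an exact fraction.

Load 1 — triangular load w₀=-8 kN/m (0→w₀ over full span):
  y_1 = -w₀x²(L-x)²(x+2L)/(120LEI) = -(-8)·2²·(4-2)²·(2+2·4)/(120·4·5000) = 1/1875 m
Load 2 — uniform load w=8 kN/m over full span:
  y_2 = -wx²(L-x)²/(24EI) = -8·2²·(4-2)²/(24·5000) = -2/1875 m
Superposition: y = Σ y_i = -1/1875 m ≈ -0.000533 m

y(2) = -1/1875 m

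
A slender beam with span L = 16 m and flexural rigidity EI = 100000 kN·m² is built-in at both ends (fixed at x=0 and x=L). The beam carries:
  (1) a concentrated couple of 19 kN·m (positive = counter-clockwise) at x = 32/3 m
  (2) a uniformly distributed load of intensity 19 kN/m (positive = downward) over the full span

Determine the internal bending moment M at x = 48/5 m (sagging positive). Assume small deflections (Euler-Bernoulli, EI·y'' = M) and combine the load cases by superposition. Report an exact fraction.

M(48/5) = 14041/75 kN·m

Load 1 — applied couple M₀=19 kN·m at a=32/3 m (b=L-a=16/3):
  M_1 = R_Ax - M_A  [x≤a] with R_A=19/12, M_A=19/3 = (19/12)·(48/5) - (19/3) = 133/15 kN·m
Load 2 — uniform load w=19 kN/m over full span:
  M_2 = wLx/2 - wL²/12 - wx²/2 = 19·16·(48/5)/2 - 19·16²/12 - 19·(48/5)²/2 = 13376/75 kN·m
Superposition: M = Σ M_i = 14041/75 kN·m ≈ 187.213333 kN·m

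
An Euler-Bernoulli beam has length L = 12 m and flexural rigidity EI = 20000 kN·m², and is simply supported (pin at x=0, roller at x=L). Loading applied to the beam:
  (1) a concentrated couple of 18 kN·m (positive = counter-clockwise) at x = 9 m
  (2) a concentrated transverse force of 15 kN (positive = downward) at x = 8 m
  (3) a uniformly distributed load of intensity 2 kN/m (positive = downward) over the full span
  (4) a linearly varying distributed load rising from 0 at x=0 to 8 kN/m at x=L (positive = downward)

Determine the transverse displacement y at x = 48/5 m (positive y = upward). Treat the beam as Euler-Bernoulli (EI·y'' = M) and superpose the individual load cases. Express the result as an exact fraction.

y(48/5) = -21167213/312500000 m

Load 1 — applied couple M₀=18 kN·m at a=9 m (b=L-a=3):
  y_1 = (M₀x³/(6L)-M₀(x-a)²/2+C₁x)/EI  [x>a] with C₁=M₀(3b²-L²)/(6L)=-117/4 = (18·(48/5)³/(6·12)-18·((48/5)-9)²/2+(-117/4)·(48/5))/20000 = -7857/2500000 m
Load 2 — point force P=15 kN at a=8 m (b=L-a=4):
  y_2 = -Pa(L-x)(2Lx-a²-x²)/(6LEI)  [x>a] = -15·8·(12-(48/5))·(2·12·(48/5)-8²-(48/5)²)/(6·12·20000) = -232/15625 m
Load 3 — uniform load w=2 kN/m over full span:
  y_3 = -wx(L³-2Lx²+x³)/(24EI) = -2·(48/5)·(12³-2·12·(48/5)²+(48/5)³)/(24·20000) = -6264/390625 m
Load 4 — triangular load w₀=8 kN/m (0→w₀ over full span):
  y_4 = -w₀x(7L⁴-10L²x²+3x⁴)/(360LEI) = -8·(48/5)·(7·12⁴-10·12²·(48/5)²+3·(48/5)⁴)/(360·12·20000) = -329184/9765625 m
Superposition: y = Σ y_i = -21167213/312500000 m ≈ -0.067735 m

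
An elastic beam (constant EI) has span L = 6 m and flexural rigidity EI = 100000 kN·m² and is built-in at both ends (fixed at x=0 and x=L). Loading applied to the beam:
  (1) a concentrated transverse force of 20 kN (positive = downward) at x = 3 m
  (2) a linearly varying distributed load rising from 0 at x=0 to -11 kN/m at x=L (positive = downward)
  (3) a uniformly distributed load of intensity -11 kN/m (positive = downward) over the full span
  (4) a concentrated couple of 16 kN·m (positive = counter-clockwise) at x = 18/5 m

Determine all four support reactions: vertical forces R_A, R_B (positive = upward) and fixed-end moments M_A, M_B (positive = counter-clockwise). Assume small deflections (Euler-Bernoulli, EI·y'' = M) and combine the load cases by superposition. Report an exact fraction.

R_A = -1453/50 kN, M_A = -652/25 kN·m, R_B = -2497/50 kN, M_B = 993/25 kN·m

Load 1 — point force P=20 kN at a=3 m (b=L-a=3):
  R_A = Pb²(3a+b)/L³ = 20·3²·(3·3+3)/6³ = 10 kN
  M_A = Pab²/L² = 20·3·3²/6² = 15 kN·m
  R_B = Pa²(a+3b)/L³ = 20·3²·(3+3·3)/6³ = 10 kN
  M_B = -Pa²b/L² = -20·3²·3/6² = -15 kN·m
Load 2 — triangular load w₀=-11 kN/m (0→w₀ over full span):
  R_A = 3w₀L/20 = 3·(-11)·6/20 = -99/10 kN
  M_A = w₀L²/30 = (-11)·6²/30 = -66/5 kN·m
  R_B = 7w₀L/20 = 7·(-11)·6/20 = -231/10 kN
  M_B = -w₀L²/20 = -(-11)·6²/20 = 99/5 kN·m
Load 3 — uniform load w=-11 kN/m over full span:
  R_A = wL/2 = (-11)·6/2 = -33 kN
  M_A = wL²/12 = (-11)·6²/12 = -33 kN·m
  R_B = wL/2 = (-11)·6/2 = -33 kN
  M_B = -wL²/12 = -(-11)·6²/12 = 33 kN·m
Load 4 — applied couple M₀=16 kN·m at a=18/5 m (b=L-a=12/5):
  R_A = 6M₀ab/L³ = 6·16·(18/5)·(12/5)/6³ = 96/25 kN
  M_A = M₀b(2a-b)/L² = 16·(12/5)·(2·(18/5)-(12/5))/6² = 128/25 kN·m
  R_B = -6M₀ab/L³ = -6·16·(18/5)·(12/5)/6³ = -96/25 kN
  M_B = M₀a(2b-a)/L² = 16·(18/5)·(2·(12/5)-(18/5))/6² = 48/25 kN·m
Superposition: R_A = -1453/50 kN, M_A = -652/25 kN·m, R_B = -2497/50 kN, M_B = 993/25 kN·m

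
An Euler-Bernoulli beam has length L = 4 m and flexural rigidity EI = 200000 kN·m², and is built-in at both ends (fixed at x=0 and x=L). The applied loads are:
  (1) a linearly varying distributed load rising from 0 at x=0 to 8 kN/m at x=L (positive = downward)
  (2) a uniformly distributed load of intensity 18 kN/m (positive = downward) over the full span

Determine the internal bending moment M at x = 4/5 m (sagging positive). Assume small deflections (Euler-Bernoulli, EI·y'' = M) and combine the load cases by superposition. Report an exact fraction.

Load 1 — triangular load w₀=8 kN/m (0→w₀ over full span):
  M_1 = 3w₀Lx/20 - w₀L²/30 - w₀x³/(6L) = 3·8·4·(4/5)/20 - 8·4²/30 - 8·(4/5)³/(6·4) = -224/375 kN·m
Load 2 — uniform load w=18 kN/m over full span:
  M_2 = wLx/2 - wL²/12 - wx²/2 = 18·4·(4/5)/2 - 18·4²/12 - 18·(4/5)²/2 = -24/25 kN·m
Superposition: M = Σ M_i = -584/375 kN·m ≈ -1.557333 kN·m

M(4/5) = -584/375 kN·m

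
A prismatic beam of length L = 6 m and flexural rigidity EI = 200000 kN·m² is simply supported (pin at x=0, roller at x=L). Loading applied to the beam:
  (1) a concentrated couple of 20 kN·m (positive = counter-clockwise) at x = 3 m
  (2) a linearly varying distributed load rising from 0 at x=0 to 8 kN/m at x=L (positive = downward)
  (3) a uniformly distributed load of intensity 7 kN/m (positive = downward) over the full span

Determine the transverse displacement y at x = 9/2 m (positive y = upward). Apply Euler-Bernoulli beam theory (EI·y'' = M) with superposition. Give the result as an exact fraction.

Load 1 — applied couple M₀=20 kN·m at a=3 m (b=L-a=3):
  y_1 = (M₀x³/(6L)-M₀(x-a)²/2+C₁x)/EI  [x>a] with C₁=M₀(3b²-L²)/(6L)=-5 = (20·(9/2)³/(6·6)-20·((9/2)-3)²/2+(-5)·(9/2))/200000 = 9/320000 m
Load 2 — triangular load w₀=8 kN/m (0→w₀ over full span):
  y_2 = -w₀x(7L⁴-10L²x²+3x⁴)/(360LEI) = -8·(9/2)·(7·6⁴-10·6²·(9/2)²+3·(9/2)⁴)/(360·6·200000) = -3213/12800000 m
Load 3 — uniform load w=7 kN/m over full span:
  y_3 = -wx(L³-2Lx²+x³)/(24EI) = -7·(9/2)·(6³-2·6·(9/2)²+(9/2)³)/(24·200000) = -10773/25600000 m
Superposition: y = Σ y_i = -16479/25600000 m ≈ -0.000644 m

y(9/2) = -16479/25600000 m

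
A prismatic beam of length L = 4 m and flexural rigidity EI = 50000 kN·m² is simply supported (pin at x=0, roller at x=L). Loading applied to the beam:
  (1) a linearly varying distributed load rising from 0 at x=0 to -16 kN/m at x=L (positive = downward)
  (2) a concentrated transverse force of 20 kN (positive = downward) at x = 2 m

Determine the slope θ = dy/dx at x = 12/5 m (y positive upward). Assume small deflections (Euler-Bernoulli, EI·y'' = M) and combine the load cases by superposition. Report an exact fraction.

Load 1 — triangular load w₀=-16 kN/m (0→w₀ over full span):
  θ_1 = -w₀(7L⁴-30L²x²+15x⁴)/(360LEI) = -(-16)·(7·4⁴-30·4²·(12/5)²+15·(12/5)⁴)/(360·4·50000) = -1856/17578125 rad
Load 2 — point force P=20 kN at a=2 m (b=L-a=2):
  θ_2 = -Pa(2L²-6Lx+3x²+a²)/(6LEI)  [x>a] = -20·2·(2·4²-6·4·(12/5)+3·(12/5)²+2²)/(6·4·50000) = 9/62500 rad
Superposition: θ = Σ θ_i = 2701/70312500 rad ≈ 0.000038 rad

θ(12/5) = 2701/70312500 rad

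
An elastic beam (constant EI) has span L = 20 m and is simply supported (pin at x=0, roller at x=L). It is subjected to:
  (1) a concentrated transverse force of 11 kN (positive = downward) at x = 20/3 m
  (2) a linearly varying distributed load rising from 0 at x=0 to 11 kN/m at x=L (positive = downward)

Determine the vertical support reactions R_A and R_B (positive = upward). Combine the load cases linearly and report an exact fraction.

R_A = 44 kN, R_B = 77 kN

Load 1 — point force P=11 kN at a=20/3 m (b=L-a=40/3):
  R_A = Pb/L = 11·(40/3)/20 = 22/3 kN
  R_B = Pa/L = 11·(20/3)/20 = 11/3 kN
Load 2 — triangular load w₀=11 kN/m (0→w₀ over full span):
  R_A = w₀L/6 = 11·20/6 = 110/3 kN
  R_B = w₀L/3 = 11·20/3 = 220/3 kN
Superposition: R_A = 44 kN, R_B = 77 kN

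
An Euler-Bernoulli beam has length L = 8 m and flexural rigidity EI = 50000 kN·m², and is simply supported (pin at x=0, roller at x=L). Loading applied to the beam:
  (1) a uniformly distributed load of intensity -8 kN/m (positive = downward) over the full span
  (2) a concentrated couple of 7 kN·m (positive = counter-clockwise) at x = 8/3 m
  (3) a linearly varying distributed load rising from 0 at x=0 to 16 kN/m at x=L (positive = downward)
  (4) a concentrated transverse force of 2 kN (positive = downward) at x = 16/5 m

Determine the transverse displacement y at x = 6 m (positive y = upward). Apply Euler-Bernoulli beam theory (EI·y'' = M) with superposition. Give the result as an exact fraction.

y(6) = -34481/112500000 m

Load 1 — uniform load w=-8 kN/m over full span:
  y_1 = -wx(L³-2Lx²+x³)/(24EI) = -(-8)·6·(8³-2·8·6²+6³)/(24·50000) = 19/3125 m
Load 2 — applied couple M₀=7 kN·m at a=8/3 m (b=L-a=16/3):
  y_2 = (M₀x³/(6L)-M₀(x-a)²/2+C₁x)/EI  [x>a] with C₁=M₀(3b²-L²)/(6L)=28/9 = (7·6³/(6·8)-7·(6-(8/3))²/2+(28/9)·6)/50000 = 203/900000 m
Load 3 — triangular load w₀=16 kN/m (0→w₀ over full span):
  y_3 = -w₀x(7L⁴-10L²x²+3x⁴)/(360LEI) = -16·6·(7·8⁴-10·8²·6²+3·6⁴)/(360·8·50000) = -119/18750 m
Load 4 — point force P=2 kN at a=16/5 m (b=L-a=24/5):
  y_4 = -Pa(L-x)(2Lx-a²-x²)/(6LEI)  [x>a] = -2·(16/5)·(8-6)·(2·8·6-(16/5)²-6²)/(6·8·50000) = -311/1171875 m
Superposition: y = Σ y_i = -34481/112500000 m ≈ -0.000306 m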